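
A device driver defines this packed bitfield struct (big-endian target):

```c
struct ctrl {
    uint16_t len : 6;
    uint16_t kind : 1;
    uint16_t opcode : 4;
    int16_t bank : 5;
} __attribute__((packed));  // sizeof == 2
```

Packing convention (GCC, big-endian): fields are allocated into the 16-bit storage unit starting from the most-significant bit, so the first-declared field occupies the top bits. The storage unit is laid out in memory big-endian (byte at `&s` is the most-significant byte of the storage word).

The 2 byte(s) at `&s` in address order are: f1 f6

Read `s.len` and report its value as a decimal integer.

[0]=0xf1 [1]=0xf6 (big-endian) → word 0xf1f6
len [10+:6] = (word>>10) & 0x3f = 60  ←
kind [9+:1] = (word>>9) & 0x1 = 0
opcode [5+:4] = (word>>5) & 0xf = 15
bank [0+:5] = (word>>0) & 0x1f = 22

60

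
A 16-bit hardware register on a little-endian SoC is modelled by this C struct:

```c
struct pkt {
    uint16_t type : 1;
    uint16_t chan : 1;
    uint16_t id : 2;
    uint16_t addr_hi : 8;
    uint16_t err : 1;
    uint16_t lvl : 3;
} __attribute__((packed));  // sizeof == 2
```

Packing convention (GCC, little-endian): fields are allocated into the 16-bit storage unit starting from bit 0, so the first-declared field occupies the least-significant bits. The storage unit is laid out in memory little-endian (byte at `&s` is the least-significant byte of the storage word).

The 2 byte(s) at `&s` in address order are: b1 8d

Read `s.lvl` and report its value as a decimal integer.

[0]=0xb1 [1]=0x8d (little-endian) → word 0x8db1
type [0+:1] = (word>>0) & 0x1 = 1
chan [1+:1] = (word>>1) & 0x1 = 0
id [2+:2] = (word>>2) & 0x3 = 0
addr_hi [4+:8] = (word>>4) & 0xff = 219
err [12+:1] = (word>>12) & 0x1 = 0
lvl [13+:3] = (word>>13) & 0x7 = 4  ←

4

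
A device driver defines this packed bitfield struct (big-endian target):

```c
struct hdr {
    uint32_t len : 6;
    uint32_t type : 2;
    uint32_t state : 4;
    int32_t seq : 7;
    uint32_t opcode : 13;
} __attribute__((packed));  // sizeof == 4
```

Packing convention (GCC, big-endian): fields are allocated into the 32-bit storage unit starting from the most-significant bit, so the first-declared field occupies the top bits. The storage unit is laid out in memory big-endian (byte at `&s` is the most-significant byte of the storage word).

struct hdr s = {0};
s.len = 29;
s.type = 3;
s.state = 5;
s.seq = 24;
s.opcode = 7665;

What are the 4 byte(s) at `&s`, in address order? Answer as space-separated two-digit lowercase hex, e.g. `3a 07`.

77 53 1d f1

len (6b) val=29 bits=0x1d at bit 26: 0x74000000
type (2b) val=3 bits=0x3 at bit 24: 0x77000000
state (4b) val=5 bits=0x5 at bit 20: 0x77500000
seq (7b) val=24 bits=0x18 at bit 13: 0x77530000
opcode (13b) val=7665 bits=0x1df1 at bit 0: 0x77531df1
word = 0x77531df1 → big-endian bytes:
  [0]=0x77  [1]=0x53  [2]=0x1d  [3]=0xf1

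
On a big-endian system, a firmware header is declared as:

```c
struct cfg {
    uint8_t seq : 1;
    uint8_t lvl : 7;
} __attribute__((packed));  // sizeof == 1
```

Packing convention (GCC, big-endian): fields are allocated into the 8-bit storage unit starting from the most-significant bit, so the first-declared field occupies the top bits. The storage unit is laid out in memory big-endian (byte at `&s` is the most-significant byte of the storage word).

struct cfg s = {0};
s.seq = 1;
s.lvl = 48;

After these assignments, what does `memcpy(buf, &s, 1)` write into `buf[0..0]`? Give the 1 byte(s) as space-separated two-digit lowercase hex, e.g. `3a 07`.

b0

seq:1 = 1 → 0x1 << 7 → word 0x80
lvl:7 = 48 → 0x30 << 0 → word 0xb0
word = 0xb0 → big-endian bytes:
  [0]=0xb0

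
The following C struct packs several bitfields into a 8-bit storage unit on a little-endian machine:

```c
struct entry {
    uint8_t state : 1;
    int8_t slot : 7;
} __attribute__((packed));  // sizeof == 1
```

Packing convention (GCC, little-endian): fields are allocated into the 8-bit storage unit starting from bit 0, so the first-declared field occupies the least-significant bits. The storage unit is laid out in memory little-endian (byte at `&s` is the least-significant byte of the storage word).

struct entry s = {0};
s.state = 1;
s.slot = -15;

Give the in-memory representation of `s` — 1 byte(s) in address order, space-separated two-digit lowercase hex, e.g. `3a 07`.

[0+:1] state=1 & 0x1 = 0x1; word=0x01
[1+:7] slot=-15 & 0x7f = 0x71; word=0xe3
word = 0xe3 → little-endian bytes:
  [0]=0xe3

e3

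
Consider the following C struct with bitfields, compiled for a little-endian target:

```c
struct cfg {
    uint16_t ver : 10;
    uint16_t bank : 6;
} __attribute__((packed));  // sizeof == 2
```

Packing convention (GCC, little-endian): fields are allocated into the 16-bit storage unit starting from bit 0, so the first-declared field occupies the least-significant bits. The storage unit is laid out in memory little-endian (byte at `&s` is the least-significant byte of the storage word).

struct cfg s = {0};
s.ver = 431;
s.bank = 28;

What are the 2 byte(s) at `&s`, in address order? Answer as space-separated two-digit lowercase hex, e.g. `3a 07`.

af 71

[0+:10] ver=431 & 0x3ff = 0x1af; word=0x01af
[10+:6] bank=28 & 0x3f = 0x1c; word=0x71af
word = 0x71af → little-endian bytes:
  [0]=0xaf  [1]=0x71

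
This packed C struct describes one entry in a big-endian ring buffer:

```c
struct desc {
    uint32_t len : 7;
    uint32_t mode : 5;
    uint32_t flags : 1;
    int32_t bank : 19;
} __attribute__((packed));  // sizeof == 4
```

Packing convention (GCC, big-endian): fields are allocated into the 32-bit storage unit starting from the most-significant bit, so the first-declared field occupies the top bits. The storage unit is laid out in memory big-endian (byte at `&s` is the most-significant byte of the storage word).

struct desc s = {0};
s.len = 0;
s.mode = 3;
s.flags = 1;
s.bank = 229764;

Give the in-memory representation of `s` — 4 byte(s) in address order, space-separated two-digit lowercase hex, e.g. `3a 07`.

[25+:7] len=0 & 0x7f = 0x0; word=0x00000000
[20+:5] mode=3 & 0x1f = 0x3; word=0x00300000
[19+:1] flags=1 & 0x1 = 0x1; word=0x00380000
[0+:19] bank=229764 & 0x7ffff = 0x38184; word=0x003b8184
word = 0x003b8184 → big-endian bytes:
  [0]=0x00  [1]=0x3b  [2]=0x81  [3]=0x84

00 3b 81 84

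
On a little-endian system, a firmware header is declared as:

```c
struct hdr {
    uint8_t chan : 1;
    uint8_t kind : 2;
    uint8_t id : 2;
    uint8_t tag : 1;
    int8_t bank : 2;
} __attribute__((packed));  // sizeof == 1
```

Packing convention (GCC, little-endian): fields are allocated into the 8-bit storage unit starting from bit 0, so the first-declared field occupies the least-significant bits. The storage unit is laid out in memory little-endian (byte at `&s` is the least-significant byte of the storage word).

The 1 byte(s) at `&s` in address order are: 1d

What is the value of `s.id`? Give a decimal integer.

3

[0]=0x1d (little-endian) → word 0x1d
chan [0+:1] = (word>>0) & 0x1 = 1
kind [1+:2] = (word>>1) & 0x3 = 2
id [3+:2] = (word>>3) & 0x3 = 3  ←
tag [5+:1] = (word>>5) & 0x1 = 0
bank [6+:2] = (word>>6) & 0x3 = 0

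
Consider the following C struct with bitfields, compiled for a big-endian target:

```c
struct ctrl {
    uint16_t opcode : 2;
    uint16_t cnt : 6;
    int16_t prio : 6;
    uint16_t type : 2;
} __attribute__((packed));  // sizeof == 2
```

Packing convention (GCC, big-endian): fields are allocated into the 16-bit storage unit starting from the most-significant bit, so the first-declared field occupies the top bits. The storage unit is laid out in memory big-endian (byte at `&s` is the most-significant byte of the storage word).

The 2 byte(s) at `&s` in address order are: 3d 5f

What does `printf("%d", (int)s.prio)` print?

[0]=0x3d [1]=0x5f (big-endian) → word 0x3d5f
opcode [14+:2] = (word>>14) & 0x3 = 0
cnt [8+:6] = (word>>8) & 0x3f = 61
prio [2+:6] = (word>>2) & 0x3f = 23  ←
type [0+:2] = (word>>0) & 0x3 = 3
prio signed 6b, MSB=0: value = 23

23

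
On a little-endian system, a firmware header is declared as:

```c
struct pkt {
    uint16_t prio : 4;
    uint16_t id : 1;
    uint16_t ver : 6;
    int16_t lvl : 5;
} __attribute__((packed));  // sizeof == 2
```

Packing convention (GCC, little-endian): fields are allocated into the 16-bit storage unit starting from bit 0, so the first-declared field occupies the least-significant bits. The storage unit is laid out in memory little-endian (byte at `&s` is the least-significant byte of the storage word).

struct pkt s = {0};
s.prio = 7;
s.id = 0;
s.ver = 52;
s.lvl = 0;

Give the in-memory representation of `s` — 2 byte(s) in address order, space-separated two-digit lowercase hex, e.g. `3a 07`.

[0+:4] prio=7 & 0xf = 0x7; word=0x0007
[4+:1] id=0 & 0x1 = 0x0; word=0x0007
[5+:6] ver=52 & 0x3f = 0x34; word=0x0687
[11+:5] lvl=0 & 0x1f = 0x0; word=0x0687
word = 0x0687 → little-endian bytes:
  [0]=0x87  [1]=0x06

87 06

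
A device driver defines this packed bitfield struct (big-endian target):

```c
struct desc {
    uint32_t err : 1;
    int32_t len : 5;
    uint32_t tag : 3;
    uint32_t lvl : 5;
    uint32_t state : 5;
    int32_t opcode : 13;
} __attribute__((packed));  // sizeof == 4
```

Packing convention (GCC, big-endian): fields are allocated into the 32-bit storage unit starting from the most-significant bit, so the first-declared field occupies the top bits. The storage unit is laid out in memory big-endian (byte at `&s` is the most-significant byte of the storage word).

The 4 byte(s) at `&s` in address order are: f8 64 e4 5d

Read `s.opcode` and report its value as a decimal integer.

1117

[0]=0xf8 [1]=0x64 [2]=0xe4 [3]=0x5d (big-endian) → word 0xf864e45d
err:1 @ bit 31 → (0xf864e45d>>31)&0x1 = 0x1
len:5 @ bit 26 → (0xf864e45d>>26)&0x1f = 0x1e
tag:3 @ bit 23 → (0xf864e45d>>23)&0x7 = 0x0
lvl:5 @ bit 18 → (0xf864e45d>>18)&0x1f = 0x19
state:5 @ bit 13 → (0xf864e45d>>13)&0x1f = 0x7
opcode:13 @ bit 0 → (0xf864e45d>>0)&0x1fff = 0x45d  ←
opcode signed 13b, MSB=0: value = 1117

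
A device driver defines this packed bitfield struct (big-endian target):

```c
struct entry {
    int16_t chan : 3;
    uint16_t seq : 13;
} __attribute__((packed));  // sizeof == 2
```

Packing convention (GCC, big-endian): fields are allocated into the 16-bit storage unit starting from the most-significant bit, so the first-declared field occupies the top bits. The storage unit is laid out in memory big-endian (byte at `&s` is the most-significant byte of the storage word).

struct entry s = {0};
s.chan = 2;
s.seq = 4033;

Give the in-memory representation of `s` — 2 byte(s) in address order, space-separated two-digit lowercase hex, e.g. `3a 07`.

chan:3 = 2 → 0x2 << 13 → word 0x4000
seq:13 = 4033 → 0xfc1 << 0 → word 0x4fc1
word = 0x4fc1 → big-endian bytes:
  [0]=0x4f  [1]=0xc1

4f c1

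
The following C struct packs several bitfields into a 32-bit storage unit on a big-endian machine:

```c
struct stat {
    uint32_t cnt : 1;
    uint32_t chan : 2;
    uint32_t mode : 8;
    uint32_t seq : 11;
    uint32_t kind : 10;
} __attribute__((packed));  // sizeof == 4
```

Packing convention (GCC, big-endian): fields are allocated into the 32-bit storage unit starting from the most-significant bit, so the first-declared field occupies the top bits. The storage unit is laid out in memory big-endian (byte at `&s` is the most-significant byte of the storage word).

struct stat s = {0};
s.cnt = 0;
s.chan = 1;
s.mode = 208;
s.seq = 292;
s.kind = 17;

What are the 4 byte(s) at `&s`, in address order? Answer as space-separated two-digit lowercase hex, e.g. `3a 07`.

[31+:1] cnt=0 & 0x1 = 0x0; word=0x00000000
[29+:2] chan=1 & 0x3 = 0x1; word=0x20000000
[21+:8] mode=208 & 0xff = 0xd0; word=0x3a000000
[10+:11] seq=292 & 0x7ff = 0x124; word=0x3a049000
[0+:10] kind=17 & 0x3ff = 0x11; word=0x3a049011
word = 0x3a049011 → big-endian bytes:
  [0]=0x3a  [1]=0x04  [2]=0x90  [3]=0x11

3a 04 90 11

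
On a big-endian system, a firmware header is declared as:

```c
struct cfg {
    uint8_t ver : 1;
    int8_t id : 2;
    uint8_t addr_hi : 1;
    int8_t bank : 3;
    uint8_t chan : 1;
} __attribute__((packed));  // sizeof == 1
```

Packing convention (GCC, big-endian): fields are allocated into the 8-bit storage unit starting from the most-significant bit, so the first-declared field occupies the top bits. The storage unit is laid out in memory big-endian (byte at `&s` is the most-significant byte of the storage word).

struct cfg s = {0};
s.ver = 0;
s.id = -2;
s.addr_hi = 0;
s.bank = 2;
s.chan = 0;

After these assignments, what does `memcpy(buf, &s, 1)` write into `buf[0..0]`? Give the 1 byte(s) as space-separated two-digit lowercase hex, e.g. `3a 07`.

[7+:1] ver=0 & 0x1 = 0x0; word=0x00
[5+:2] id=-2 & 0x3 = 0x2; word=0x40
[4+:1] addr_hi=0 & 0x1 = 0x0; word=0x40
[1+:3] bank=2 & 0x7 = 0x2; word=0x44
[0+:1] chan=0 & 0x1 = 0x0; word=0x44
word = 0x44 → big-endian bytes:
  [0]=0x44

44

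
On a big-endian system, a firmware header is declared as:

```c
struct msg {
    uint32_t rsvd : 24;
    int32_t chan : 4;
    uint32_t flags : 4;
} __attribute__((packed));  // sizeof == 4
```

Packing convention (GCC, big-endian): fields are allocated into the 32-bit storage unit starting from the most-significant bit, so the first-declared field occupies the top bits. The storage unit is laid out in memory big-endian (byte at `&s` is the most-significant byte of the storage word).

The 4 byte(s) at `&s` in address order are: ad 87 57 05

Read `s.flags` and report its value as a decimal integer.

5

[0]=0xad [1]=0x87 [2]=0x57 [3]=0x05 (big-endian) → word 0xad875705
rsvd:24 @ bit 8 → (0xad875705>>8)&0xffffff = 0xad8757
chan:4 @ bit 4 → (0xad875705>>4)&0xf = 0x0
flags:4 @ bit 0 → (0xad875705>>0)&0xf = 0x5  ←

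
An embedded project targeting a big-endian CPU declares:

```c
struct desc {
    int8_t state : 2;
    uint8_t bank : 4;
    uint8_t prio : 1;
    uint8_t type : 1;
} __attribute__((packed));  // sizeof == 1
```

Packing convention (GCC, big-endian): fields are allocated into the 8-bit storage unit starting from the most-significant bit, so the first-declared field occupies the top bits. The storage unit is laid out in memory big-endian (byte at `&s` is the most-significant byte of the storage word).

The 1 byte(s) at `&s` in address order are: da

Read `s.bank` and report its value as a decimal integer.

6

[0]=0xda (big-endian) → word 0xda
state [6+:2] = (word>>6) & 0x3 = 3
bank [2+:4] = (word>>2) & 0xf = 6  ←
prio [1+:1] = (word>>1) & 0x1 = 1
type [0+:1] = (word>>0) & 0x1 = 0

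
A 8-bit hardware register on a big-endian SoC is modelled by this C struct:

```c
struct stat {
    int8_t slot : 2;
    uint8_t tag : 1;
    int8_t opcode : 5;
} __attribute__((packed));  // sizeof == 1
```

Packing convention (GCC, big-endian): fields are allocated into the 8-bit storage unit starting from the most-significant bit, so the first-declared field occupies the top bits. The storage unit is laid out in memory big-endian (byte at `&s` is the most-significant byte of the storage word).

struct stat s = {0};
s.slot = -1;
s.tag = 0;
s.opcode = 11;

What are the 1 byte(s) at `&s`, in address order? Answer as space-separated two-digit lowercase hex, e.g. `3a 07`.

slot:2 = -1 → 0x3 << 6 → word 0xc0
tag:1 = 0 → 0x0 << 5 → word 0xc0
opcode:5 = 11 → 0xb << 0 → word 0xcb
word = 0xcb → big-endian bytes:
  [0]=0xcb

cb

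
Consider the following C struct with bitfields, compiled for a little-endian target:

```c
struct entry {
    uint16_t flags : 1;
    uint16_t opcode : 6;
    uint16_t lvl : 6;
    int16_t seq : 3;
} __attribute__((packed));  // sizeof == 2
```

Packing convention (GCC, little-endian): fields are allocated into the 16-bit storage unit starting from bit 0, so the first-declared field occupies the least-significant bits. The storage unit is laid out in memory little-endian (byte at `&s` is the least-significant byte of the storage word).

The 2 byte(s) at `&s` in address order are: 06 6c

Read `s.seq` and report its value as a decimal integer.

3

[0]=0x06 [1]=0x6c (little-endian) → word 0x6c06
flags:1 @ bit 0 → (0x6c06>>0)&0x1 = 0x0
opcode:6 @ bit 1 → (0x6c06>>1)&0x3f = 0x3
lvl:6 @ bit 7 → (0x6c06>>7)&0x3f = 0x18
seq:3 @ bit 13 → (0x6c06>>13)&0x7 = 0x3  ←
seq signed 3b, MSB=0: value = 3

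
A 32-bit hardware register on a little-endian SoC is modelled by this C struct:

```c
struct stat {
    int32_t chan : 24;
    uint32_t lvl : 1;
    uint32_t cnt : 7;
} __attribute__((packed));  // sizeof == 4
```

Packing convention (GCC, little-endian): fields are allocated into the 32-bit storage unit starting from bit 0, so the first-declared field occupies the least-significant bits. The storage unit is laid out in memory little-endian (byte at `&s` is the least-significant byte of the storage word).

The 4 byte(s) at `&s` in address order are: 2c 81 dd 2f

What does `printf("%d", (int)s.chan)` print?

-2260692

[0]=0x2c [1]=0x81 [2]=0xdd [3]=0x2f (little-endian) → word 0x2fdd812c
chan [0+:24] = (word>>0) & 0xffffff = 14516524  ←
lvl [24+:1] = (word>>24) & 0x1 = 1
cnt [25+:7] = (word>>25) & 0x7f = 23
chan signed 24b, MSB=1: 14516524 - 16777216 = -2260692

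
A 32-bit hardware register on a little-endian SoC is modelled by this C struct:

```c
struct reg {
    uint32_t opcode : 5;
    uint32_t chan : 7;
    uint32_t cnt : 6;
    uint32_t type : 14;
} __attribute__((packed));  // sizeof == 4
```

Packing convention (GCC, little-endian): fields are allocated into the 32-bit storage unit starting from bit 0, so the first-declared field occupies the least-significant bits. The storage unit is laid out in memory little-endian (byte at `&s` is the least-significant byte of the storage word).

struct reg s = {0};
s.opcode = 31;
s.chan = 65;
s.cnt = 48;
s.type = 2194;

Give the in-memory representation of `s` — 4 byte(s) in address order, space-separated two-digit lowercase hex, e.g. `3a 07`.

3f 08 4b 22

opcode:5 = 31 → 0x1f << 0 → word 0x0000001f
chan:7 = 65 → 0x41 << 5 → word 0x0000083f
cnt:6 = 48 → 0x30 << 12 → word 0x0003083f
type:14 = 2194 → 0x892 << 18 → word 0x224b083f
word = 0x224b083f → little-endian bytes:
  [0]=0x3f  [1]=0x08  [2]=0x4b  [3]=0x22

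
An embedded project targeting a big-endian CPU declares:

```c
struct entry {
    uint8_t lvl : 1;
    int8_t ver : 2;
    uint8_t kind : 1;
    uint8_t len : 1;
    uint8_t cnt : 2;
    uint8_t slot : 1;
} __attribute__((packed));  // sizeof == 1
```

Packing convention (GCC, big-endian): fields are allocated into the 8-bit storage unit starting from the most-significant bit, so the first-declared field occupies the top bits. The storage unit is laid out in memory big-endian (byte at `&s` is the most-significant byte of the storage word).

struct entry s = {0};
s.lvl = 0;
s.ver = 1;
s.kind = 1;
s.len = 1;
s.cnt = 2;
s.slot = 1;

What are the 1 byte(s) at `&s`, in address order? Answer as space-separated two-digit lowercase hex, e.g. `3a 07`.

lvl (1b) val=0 bits=0x0 at bit 7: 0x00
ver (2b) val=1 bits=0x1 at bit 5: 0x20
kind (1b) val=1 bits=0x1 at bit 4: 0x30
len (1b) val=1 bits=0x1 at bit 3: 0x38
cnt (2b) val=2 bits=0x2 at bit 1: 0x3c
slot (1b) val=1 bits=0x1 at bit 0: 0x3d
word = 0x3d → big-endian bytes:
  [0]=0x3d

3d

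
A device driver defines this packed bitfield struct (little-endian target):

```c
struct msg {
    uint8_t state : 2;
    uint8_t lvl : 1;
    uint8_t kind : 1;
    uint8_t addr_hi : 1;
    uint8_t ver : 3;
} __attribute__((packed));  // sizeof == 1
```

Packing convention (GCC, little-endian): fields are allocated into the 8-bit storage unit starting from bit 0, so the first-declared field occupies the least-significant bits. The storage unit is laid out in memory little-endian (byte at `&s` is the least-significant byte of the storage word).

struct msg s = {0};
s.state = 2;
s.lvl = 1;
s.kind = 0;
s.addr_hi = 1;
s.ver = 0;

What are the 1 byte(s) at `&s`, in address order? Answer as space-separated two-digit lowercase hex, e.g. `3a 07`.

state (2b) val=2 bits=0x2 at bit 0: 0x02
lvl (1b) val=1 bits=0x1 at bit 2: 0x06
kind (1b) val=0 bits=0x0 at bit 3: 0x06
addr_hi (1b) val=1 bits=0x1 at bit 4: 0x16
ver (3b) val=0 bits=0x0 at bit 5: 0x16
word = 0x16 → little-endian bytes:
  [0]=0x16

16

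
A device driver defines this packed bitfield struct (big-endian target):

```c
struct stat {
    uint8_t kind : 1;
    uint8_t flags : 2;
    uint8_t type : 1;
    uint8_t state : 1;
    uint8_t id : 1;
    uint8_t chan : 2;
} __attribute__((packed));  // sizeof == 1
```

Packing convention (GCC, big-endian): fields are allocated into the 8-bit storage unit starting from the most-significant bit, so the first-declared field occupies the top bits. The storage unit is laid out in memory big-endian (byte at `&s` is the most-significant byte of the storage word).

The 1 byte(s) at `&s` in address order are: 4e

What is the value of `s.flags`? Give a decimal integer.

[0]=0x4e (big-endian) → word 0x4e
kind [7+:1] = (word>>7) & 0x1 = 0
flags [5+:2] = (word>>5) & 0x3 = 2  ←
type [4+:1] = (word>>4) & 0x1 = 0
state [3+:1] = (word>>3) & 0x1 = 1
id [2+:1] = (word>>2) & 0x1 = 1
chan [0+:2] = (word>>0) & 0x3 = 2

2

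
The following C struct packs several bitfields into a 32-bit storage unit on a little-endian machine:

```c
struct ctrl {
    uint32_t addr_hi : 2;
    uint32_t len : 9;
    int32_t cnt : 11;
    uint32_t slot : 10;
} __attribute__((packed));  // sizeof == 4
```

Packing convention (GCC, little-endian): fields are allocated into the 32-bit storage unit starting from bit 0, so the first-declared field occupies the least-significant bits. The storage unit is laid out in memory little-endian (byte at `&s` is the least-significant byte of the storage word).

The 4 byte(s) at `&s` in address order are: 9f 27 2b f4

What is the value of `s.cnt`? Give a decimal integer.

[0]=0x9f [1]=0x27 [2]=0x2b [3]=0xf4 (little-endian) → word 0xf42b279f
addr_hi:2 @ bit 0 → (0xf42b279f>>0)&0x3 = 0x3
len:9 @ bit 2 → (0xf42b279f>>2)&0x1ff = 0x1e7
cnt:11 @ bit 11 → (0xf42b279f>>11)&0x7ff = 0x564  ←
slot:10 @ bit 22 → (0xf42b279f>>22)&0x3ff = 0x3d0
cnt signed 11b, MSB=1: 1380 - 2048 = -668

-668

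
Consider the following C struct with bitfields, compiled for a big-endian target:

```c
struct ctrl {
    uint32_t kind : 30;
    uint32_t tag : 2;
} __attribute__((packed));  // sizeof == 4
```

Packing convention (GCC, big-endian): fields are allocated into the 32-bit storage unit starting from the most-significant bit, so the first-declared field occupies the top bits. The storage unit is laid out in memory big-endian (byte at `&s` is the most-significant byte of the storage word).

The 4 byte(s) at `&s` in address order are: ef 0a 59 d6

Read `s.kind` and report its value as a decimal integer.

[0]=0xef [1]=0x0a [2]=0x59 [3]=0xd6 (big-endian) → word 0xef0a59d6
kind [2+:30] = (word>>2) & 0x3fffffff = 1002608245  ←
tag [0+:2] = (word>>0) & 0x3 = 2

1002608245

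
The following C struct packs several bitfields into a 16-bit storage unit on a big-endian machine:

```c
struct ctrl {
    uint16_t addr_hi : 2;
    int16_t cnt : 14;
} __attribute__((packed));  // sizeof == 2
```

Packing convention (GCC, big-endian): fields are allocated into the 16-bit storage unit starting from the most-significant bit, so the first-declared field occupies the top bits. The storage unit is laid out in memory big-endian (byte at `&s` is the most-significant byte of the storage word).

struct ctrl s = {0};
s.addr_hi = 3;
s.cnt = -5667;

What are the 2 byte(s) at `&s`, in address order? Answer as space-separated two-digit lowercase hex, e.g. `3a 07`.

e9 dd

addr_hi:2 = 3 → 0x3 << 14 → word 0xc000
cnt:14 = -5667 → 0x29dd << 0 → word 0xe9dd
word = 0xe9dd → big-endian bytes:
  [0]=0xe9  [1]=0xdd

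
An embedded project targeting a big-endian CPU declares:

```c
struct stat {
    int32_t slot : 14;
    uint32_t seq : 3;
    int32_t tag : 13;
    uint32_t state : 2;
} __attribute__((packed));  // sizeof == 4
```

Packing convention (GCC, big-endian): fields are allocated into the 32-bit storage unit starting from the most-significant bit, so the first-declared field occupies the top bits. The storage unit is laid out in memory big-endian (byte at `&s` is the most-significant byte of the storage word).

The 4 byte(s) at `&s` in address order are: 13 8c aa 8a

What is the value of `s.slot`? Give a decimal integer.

[0]=0x13 [1]=0x8c [2]=0xaa [3]=0x8a (big-endian) → word 0x138caa8a
slot:14 @ bit 18 → (0x138caa8a>>18)&0x3fff = 0x4e3  ←
seq:3 @ bit 15 → (0x138caa8a>>15)&0x7 = 0x1
tag:13 @ bit 2 → (0x138caa8a>>2)&0x1fff = 0xaa2
state:2 @ bit 0 → (0x138caa8a>>0)&0x3 = 0x2
slot signed 14b, MSB=0: value = 1251

1251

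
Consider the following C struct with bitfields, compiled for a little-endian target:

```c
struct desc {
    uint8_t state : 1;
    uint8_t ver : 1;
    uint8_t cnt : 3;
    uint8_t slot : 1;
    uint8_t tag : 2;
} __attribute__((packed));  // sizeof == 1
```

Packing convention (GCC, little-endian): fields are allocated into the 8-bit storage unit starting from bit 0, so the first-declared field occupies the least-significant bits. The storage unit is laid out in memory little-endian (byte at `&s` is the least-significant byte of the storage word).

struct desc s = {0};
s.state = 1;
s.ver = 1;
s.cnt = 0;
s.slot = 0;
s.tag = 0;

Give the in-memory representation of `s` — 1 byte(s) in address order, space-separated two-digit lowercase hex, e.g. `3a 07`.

state:1 = 1 → 0x1 << 0 → word 0x01
ver:1 = 1 → 0x1 << 1 → word 0x03
cnt:3 = 0 → 0x0 << 2 → word 0x03
slot:1 = 0 → 0x0 << 5 → word 0x03
tag:2 = 0 → 0x0 << 6 → word 0x03
word = 0x03 → little-endian bytes:
  [0]=0x03

03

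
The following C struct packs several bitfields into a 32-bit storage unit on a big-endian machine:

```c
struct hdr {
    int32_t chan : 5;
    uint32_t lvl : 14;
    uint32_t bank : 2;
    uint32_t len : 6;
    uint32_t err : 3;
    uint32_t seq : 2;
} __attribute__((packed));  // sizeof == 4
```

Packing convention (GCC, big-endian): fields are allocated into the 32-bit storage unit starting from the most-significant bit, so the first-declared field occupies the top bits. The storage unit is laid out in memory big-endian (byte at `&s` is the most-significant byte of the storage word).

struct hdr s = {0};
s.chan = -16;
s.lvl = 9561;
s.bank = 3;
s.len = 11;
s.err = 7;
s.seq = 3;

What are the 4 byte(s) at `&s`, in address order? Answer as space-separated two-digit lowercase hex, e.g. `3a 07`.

chan (5b) val=-16 bits=0x10 at bit 27: 0x80000000
lvl (14b) val=9561 bits=0x2559 at bit 13: 0x84ab2000
bank (2b) val=3 bits=0x3 at bit 11: 0x84ab3800
len (6b) val=11 bits=0xb at bit 5: 0x84ab3960
err (3b) val=7 bits=0x7 at bit 2: 0x84ab397c
seq (2b) val=3 bits=0x3 at bit 0: 0x84ab397f
word = 0x84ab397f → big-endian bytes:
  [0]=0x84  [1]=0xab  [2]=0x39  [3]=0x7f

84 ab 39 7f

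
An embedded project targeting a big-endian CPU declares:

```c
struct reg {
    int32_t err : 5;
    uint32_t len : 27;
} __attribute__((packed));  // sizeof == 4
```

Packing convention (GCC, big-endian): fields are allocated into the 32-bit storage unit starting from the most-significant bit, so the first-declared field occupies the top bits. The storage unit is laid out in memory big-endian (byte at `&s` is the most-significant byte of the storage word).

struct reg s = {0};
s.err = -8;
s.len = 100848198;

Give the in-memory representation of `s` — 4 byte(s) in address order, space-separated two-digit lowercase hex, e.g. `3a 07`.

err (5b) val=-8 bits=0x18 at bit 27: 0xc0000000
len (27b) val=100848198 bits=0x602d246 at bit 0: 0xc602d246
word = 0xc602d246 → big-endian bytes:
  [0]=0xc6  [1]=0x02  [2]=0xd2  [3]=0x46

c6 02 d2 46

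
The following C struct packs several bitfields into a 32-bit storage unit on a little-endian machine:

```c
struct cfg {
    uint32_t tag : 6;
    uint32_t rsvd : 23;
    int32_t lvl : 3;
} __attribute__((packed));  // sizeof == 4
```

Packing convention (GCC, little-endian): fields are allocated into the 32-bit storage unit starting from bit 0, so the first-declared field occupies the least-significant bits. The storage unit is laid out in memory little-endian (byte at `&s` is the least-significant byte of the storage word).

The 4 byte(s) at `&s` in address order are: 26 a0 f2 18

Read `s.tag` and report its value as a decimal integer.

[0]=0x26 [1]=0xa0 [2]=0xf2 [3]=0x18 (little-endian) → word 0x18f2a026
tag [0+:6] = (word>>0) & 0x3f = 38  ←
rsvd [6+:23] = (word>>6) & 0x7fffff = 6539904
lvl [29+:3] = (word>>29) & 0x7 = 0

38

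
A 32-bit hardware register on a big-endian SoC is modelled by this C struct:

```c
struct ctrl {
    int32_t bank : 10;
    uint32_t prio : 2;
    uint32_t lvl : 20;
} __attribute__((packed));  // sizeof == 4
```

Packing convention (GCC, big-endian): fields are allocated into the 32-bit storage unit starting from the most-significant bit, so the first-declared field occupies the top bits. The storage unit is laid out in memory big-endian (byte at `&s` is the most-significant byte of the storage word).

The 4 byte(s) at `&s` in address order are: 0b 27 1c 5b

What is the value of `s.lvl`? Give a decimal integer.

[0]=0x0b [1]=0x27 [2]=0x1c [3]=0x5b (big-endian) → word 0x0b271c5b
bank [22+:10] = (word>>22) & 0x3ff = 44
prio [20+:2] = (word>>20) & 0x3 = 2
lvl [0+:20] = (word>>0) & 0xfffff = 466011  ←

466011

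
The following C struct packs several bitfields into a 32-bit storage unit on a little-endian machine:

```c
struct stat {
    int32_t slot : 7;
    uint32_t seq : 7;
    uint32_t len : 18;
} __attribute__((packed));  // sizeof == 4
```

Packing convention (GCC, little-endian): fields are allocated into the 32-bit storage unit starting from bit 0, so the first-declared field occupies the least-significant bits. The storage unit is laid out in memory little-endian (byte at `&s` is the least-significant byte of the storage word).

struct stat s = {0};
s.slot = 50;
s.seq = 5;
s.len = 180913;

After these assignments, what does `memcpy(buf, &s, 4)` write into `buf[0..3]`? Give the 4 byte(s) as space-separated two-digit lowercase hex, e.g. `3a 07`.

b2 42 ac b0

[0+:7] slot=50 & 0x7f = 0x32; word=0x00000032
[7+:7] seq=5 & 0x7f = 0x5; word=0x000002b2
[14+:18] len=180913 & 0x3ffff = 0x2c2b1; word=0xb0ac42b2
word = 0xb0ac42b2 → little-endian bytes:
  [0]=0xb2  [1]=0x42  [2]=0xac  [3]=0xb0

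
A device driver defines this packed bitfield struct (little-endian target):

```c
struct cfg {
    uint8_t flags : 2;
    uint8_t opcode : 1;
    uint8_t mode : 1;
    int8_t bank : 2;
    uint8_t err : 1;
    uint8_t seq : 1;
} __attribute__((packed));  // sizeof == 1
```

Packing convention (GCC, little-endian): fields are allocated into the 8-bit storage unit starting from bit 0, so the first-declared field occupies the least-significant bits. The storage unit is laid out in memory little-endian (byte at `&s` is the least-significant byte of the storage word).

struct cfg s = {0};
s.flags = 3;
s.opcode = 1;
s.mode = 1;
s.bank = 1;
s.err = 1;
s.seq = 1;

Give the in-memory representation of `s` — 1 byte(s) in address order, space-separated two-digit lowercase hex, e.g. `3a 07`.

df

[0+:2] flags=3 & 0x3 = 0x3; word=0x03
[2+:1] opcode=1 & 0x1 = 0x1; word=0x07
[3+:1] mode=1 & 0x1 = 0x1; word=0x0f
[4+:2] bank=1 & 0x3 = 0x1; word=0x1f
[6+:1] err=1 & 0x1 = 0x1; word=0x5f
[7+:1] seq=1 & 0x1 = 0x1; word=0xdf
word = 0xdf → little-endian bytes:
  [0]=0xdf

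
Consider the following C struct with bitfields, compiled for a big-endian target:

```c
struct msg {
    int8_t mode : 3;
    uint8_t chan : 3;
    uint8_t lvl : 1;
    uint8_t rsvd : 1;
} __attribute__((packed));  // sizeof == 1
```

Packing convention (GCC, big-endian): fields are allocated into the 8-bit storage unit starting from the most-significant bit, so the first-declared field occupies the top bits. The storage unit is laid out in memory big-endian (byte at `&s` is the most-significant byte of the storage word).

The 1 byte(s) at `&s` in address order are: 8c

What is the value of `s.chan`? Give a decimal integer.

[0]=0x8c (big-endian) → word 0x8c
mode [5+:3] = (word>>5) & 0x7 = 4
chan [2+:3] = (word>>2) & 0x7 = 3  ←
lvl [1+:1] = (word>>1) & 0x1 = 0
rsvd [0+:1] = (word>>0) & 0x1 = 0

3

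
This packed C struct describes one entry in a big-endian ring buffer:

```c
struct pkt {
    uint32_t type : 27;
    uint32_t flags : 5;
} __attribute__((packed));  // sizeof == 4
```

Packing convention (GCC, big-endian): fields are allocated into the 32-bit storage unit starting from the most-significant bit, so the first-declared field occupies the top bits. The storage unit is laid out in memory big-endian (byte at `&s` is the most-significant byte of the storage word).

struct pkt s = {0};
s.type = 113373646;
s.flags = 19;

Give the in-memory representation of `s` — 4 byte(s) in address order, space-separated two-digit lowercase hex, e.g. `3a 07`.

d8 3e 39 d3

[5+:27] type=113373646 & 0x7ffffff = 0x6c1f1ce; word=0xd83e39c0
[0+:5] flags=19 & 0x1f = 0x13; word=0xd83e39d3
word = 0xd83e39d3 → big-endian bytes:
  [0]=0xd8  [1]=0x3e  [2]=0x39  [3]=0xd3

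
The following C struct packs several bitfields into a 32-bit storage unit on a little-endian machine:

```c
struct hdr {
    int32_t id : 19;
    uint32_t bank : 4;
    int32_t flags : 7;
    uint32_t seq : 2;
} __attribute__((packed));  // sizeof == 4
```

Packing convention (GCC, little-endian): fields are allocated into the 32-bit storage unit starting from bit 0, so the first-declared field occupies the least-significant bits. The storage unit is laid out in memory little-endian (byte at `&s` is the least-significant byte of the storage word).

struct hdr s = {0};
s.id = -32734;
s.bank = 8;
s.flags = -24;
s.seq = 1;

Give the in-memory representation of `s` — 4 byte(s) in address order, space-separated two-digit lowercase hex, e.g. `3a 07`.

22 80 47 74

id (19b) val=-32734 bits=0x78022 at bit 0: 0x00078022
bank (4b) val=8 bits=0x8 at bit 19: 0x00478022
flags (7b) val=-24 bits=0x68 at bit 23: 0x34478022
seq (2b) val=1 bits=0x1 at bit 30: 0x74478022
word = 0x74478022 → little-endian bytes:
  [0]=0x22  [1]=0x80  [2]=0x47  [3]=0x74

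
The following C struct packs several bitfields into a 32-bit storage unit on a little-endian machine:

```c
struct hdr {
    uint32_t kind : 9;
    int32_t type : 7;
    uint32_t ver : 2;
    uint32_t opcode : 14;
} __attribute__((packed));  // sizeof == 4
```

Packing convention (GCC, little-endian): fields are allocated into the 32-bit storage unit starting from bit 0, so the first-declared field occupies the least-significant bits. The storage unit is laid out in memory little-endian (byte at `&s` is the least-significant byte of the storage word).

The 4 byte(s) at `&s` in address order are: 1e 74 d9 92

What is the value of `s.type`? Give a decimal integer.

[0]=0x1e [1]=0x74 [2]=0xd9 [3]=0x92 (little-endian) → word 0x92d9741e
kind:9 @ bit 0 → (0x92d9741e>>0)&0x1ff = 0x1e
type:7 @ bit 9 → (0x92d9741e>>9)&0x7f = 0x3a  ←
ver:2 @ bit 16 → (0x92d9741e>>16)&0x3 = 0x1
opcode:14 @ bit 18 → (0x92d9741e>>18)&0x3fff = 0x24b6
type signed 7b, MSB=0: value = 58

58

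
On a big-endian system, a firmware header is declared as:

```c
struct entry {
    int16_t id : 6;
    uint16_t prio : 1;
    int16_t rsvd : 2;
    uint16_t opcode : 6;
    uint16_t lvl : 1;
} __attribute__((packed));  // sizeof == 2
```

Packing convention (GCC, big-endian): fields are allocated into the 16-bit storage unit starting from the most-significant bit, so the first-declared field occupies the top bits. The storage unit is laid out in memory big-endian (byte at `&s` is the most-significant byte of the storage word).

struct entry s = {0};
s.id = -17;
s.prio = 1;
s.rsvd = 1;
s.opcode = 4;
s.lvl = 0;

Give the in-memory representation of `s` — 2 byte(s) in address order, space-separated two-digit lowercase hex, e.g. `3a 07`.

id (6b) val=-17 bits=0x2f at bit 10: 0xbc00
prio (1b) val=1 bits=0x1 at bit 9: 0xbe00
rsvd (2b) val=1 bits=0x1 at bit 7: 0xbe80
opcode (6b) val=4 bits=0x4 at bit 1: 0xbe88
lvl (1b) val=0 bits=0x0 at bit 0: 0xbe88
word = 0xbe88 → big-endian bytes:
  [0]=0xbe  [1]=0x88

be 88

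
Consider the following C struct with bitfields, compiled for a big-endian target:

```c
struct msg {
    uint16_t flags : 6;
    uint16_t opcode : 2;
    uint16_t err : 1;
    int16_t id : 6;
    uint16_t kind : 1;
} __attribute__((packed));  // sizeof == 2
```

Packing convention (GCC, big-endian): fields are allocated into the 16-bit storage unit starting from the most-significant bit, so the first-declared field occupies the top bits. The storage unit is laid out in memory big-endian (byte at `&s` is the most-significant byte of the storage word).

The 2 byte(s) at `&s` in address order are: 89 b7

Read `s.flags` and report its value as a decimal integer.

[0]=0x89 [1]=0xb7 (big-endian) → word 0x89b7
flags:6 @ bit 10 → (0x89b7>>10)&0x3f = 0x22  ←
opcode:2 @ bit 8 → (0x89b7>>8)&0x3 = 0x1
err:1 @ bit 7 → (0x89b7>>7)&0x1 = 0x1
id:6 @ bit 1 → (0x89b7>>1)&0x3f = 0x1b
kind:1 @ bit 0 → (0x89b7>>0)&0x1 = 0x1

34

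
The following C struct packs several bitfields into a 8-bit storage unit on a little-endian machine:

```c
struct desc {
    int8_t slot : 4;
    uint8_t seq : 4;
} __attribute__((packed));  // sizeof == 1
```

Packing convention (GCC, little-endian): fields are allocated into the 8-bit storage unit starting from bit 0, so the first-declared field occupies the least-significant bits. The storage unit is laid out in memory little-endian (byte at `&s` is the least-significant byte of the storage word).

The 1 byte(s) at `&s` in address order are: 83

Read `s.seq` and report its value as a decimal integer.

8

[0]=0x83 (little-endian) → word 0x83
slot [0+:4] = (word>>0) & 0xf = 3
seq [4+:4] = (word>>4) & 0xf = 8  ←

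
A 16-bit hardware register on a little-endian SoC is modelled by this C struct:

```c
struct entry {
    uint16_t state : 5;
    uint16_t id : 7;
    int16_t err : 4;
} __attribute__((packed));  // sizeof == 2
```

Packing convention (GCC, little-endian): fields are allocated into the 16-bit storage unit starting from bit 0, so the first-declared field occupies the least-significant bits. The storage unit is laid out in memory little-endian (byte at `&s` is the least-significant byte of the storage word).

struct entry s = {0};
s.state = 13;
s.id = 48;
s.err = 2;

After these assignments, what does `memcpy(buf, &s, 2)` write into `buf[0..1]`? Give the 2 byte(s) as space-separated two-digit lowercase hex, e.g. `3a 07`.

state:5 = 13 → 0xd << 0 → word 0x000d
id:7 = 48 → 0x30 << 5 → word 0x060d
err:4 = 2 → 0x2 << 12 → word 0x260d
word = 0x260d → little-endian bytes:
  [0]=0x0d  [1]=0x26

0d 26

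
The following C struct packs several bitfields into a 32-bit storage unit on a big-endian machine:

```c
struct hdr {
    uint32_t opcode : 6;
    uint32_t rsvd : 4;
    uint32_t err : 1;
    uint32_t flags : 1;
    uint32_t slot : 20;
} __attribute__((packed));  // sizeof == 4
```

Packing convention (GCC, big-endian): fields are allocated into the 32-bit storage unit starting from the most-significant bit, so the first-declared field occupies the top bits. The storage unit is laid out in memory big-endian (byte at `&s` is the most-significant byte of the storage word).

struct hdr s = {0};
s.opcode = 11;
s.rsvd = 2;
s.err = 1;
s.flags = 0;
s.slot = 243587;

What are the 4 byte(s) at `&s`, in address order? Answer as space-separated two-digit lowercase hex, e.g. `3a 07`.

opcode:6 = 11 → 0xb << 26 → word 0x2c000000
rsvd:4 = 2 → 0x2 << 22 → word 0x2c800000
err:1 = 1 → 0x1 << 21 → word 0x2ca00000
flags:1 = 0 → 0x0 << 20 → word 0x2ca00000
slot:20 = 243587 → 0x3b783 << 0 → word 0x2ca3b783
word = 0x2ca3b783 → big-endian bytes:
  [0]=0x2c  [1]=0xa3  [2]=0xb7  [3]=0x83

2c a3 b7 83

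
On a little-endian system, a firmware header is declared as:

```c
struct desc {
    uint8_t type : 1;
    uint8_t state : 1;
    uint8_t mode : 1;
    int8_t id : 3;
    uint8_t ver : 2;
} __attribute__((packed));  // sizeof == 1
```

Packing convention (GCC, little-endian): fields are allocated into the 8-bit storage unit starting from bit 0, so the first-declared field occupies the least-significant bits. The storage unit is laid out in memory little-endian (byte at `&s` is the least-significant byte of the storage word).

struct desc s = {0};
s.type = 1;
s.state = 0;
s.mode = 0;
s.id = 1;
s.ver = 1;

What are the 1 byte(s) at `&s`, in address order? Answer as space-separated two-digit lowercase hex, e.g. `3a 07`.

type:1 = 1 → 0x1 << 0 → word 0x01
state:1 = 0 → 0x0 << 1 → word 0x01
mode:1 = 0 → 0x0 << 2 → word 0x01
id:3 = 1 → 0x1 << 3 → word 0x09
ver:2 = 1 → 0x1 << 6 → word 0x49
word = 0x49 → little-endian bytes:
  [0]=0x49

49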